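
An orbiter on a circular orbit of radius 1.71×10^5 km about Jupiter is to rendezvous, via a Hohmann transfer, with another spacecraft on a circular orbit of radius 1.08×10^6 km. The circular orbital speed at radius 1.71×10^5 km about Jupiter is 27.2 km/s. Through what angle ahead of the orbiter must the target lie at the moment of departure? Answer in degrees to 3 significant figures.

From the circular-orbit relation v² = μ/r at r = 1.71×10^5 km: μ = v²r = (27.2)² × 1.71×10^5 = 1.26513×10^8 km³/s².
Semi-major axis of the transfer orbit: a_t = (1.710×10^5 + 1.080×10^6)/2 = 6.255×10^5 km.
Transfer time t = π√(a_t³/μ) = 1.38173×10^5 s.
Target angular speed ω₂ = √(μ/r₂³) = 1.00215×10^-5 rad/s.
Angle swept by the target during transfer: ω₂·t = 1.3847 rad = 79.34°.
Arrival is 180° from departure on the ellipse, so φ = 180° − 79.34° = 101°.

φ = 101°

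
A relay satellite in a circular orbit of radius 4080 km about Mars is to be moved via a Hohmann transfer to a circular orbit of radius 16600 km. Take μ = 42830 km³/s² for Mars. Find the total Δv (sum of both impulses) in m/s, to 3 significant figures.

Δv = 1460 m/s

Transfer-ellipse semi-major axis a_t = (r₁ + r₂)/2 = (4080 + 16600)/2 = 10340 km.
At r₁ the circular-orbit speed is v₁ = √(μ/r₁) = 3.23999 km/s.
Transfer-orbit speed at r₁ (vis-viva): v_p = √[μ(2/r₁ − 1/a_t)] = 4.10523 km/s.
First burn Δv₁ = |v_p − v₁| = 0.86524 km/s.
Circular speed at r₂: v₂ = √(μ/r₂) = 1.60628 km/s.
Transfer-orbit speed at r₂: v_a = √[μ(2/r₂ − 1/a_t)] = 1.00900 km/s.
Second burn Δv₂ = |v₂ − v_a| = 0.59728 km/s.
Total Δv = Δv₁ + Δv₂ = 1.463 km/s.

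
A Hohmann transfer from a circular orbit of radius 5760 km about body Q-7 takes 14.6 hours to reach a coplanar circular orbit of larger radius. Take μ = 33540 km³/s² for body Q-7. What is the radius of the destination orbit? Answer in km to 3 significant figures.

r₂ = 36400 km

Transfer time t = 14.6 hours = 52560 s, and t = π√(a_t³/μ).
So a_t = (μ t²/π²)^(1/3) = (33540 × (52560)² / π²)^(1/3) = 21096 km.
Since a_t = (r₁ + r₂)/2, r₂ = 2a_t − r₁ = 2×21096 − 5760 = 36432 km.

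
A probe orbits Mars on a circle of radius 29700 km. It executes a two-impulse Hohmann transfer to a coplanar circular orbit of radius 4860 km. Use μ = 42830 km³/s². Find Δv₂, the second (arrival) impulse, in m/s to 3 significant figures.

Semi-major axis of the transfer orbit: a_t = (29700 + 4860)/2 = 17280 km.
Circular speed at r = 4860 km: v_c = √(μ/r) = 2.9686 km/s.
Vis-viva on the transfer ellipse at r = 4860 km gives v_t = √[μ(2/r − 1/a_t)] = 3.8919 km/s.
Δv₂ = |v_t − v_c| = |3.8919 − 2.9686| = 0.9233 km/s.

Δv₂ = 923 m/s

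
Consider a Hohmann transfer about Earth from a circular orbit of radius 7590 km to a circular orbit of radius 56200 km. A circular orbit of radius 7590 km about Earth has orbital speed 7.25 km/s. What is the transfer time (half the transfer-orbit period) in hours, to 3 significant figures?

t = 7.87 hours

From the circular-orbit relation v² = μ/r at r = 7590 km: μ = v²r = (7.25)² × 7590 = 3.98949×10^5 km³/s².
Transfer-ellipse semi-major axis a_t = (r₁ + r₂)/2 = (7590 + 56200)/2 = 31895 km.
Transfer time t = π√(a_t³/μ) = π√((31895)³ / 3.98949×10^5) = 28330 s.
Converting: 28330 s ÷ 3600 s/hour = 7.87 hours.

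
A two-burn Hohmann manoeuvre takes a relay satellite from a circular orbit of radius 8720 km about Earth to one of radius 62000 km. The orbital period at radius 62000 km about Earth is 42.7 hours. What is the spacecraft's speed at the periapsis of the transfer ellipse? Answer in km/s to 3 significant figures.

v = 8.95 km/s

From Kepler's third law T² = 4π²r³/μ at r = 62000 km, T = 42.7 hours = 42.7 × 3600 s = 1.5372×10^5 s: μ = 4π²r³/T² = 3.98175×10^5 km³/s².
Semi-major axis of the transfer orbit: a_t = (8720 + 62000)/2 = 35360 km.
At periapsis, r = 8720 km.
Vis-viva: v = √[μ(2/r − 1/a_t)] = √[3.98175×10^5 × (2/8720 − 1/35360)] = 8.948 km/s.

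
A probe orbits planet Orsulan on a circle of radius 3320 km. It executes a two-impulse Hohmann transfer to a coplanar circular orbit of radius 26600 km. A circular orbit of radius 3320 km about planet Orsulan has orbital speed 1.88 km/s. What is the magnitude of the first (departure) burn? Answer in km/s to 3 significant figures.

From the circular-orbit relation v² = μ/r at r = 3320 km: μ = v²r = (1.88)² × 3320 = 11734.2 km³/s².
The Hohmann ellipse has a_t = (r₁ + r₂)/2 = 14960 km.
Circular speed at r = 3320 km: v_c = √(μ/r) = 1.8800 km/s.
Vis-viva on the transfer ellipse at r = 3320 km gives v_t = √[μ(2/r − 1/a_t)] = 2.5069 km/s.
Δv₁ = |v_t − v_c| = |2.5069 − 1.8800| = 0.6269 km/s.

Δv₁ = 0.627 km/s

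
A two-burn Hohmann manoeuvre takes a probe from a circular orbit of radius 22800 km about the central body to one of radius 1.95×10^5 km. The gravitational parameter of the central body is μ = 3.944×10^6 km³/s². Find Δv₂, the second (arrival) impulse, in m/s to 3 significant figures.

Δv₂ = 2440 m/s

The Hohmann ellipse has a_t = (r₁ + r₂)/2 = 1.089×10^5 km.
On the circular orbit at r = 1.950×10^5 km, v_c = √(μ/r) = 4.497 km/s.
Vis-viva on the transfer ellipse at r = 1.950×10^5 km gives v_t = √[μ(2/r − 1/a_t)] = 2.058 km/s.
Δv₂ = |v_t − v_c| = |2.058 − 4.497| = 2.439 km/s.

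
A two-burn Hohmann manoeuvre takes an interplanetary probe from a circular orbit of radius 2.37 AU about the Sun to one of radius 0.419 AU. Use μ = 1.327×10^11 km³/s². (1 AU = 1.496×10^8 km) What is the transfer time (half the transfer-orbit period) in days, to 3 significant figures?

In km: r₁ = 2.37 × 1.496×10^8 = 3.54552×10^8 km; r₂ = 0.419 × 1.496×10^8 = 6.26824×10^7 km.
Semi-major axis of the transfer orbit: a_t = (3.54552×10^8 + 6.26824×10^7)/2 = 2.086172×10^8 km.
Transfer time t = π√(a_t³/μ) = π√((2.086172×10^8)³ / 1.327×10^11) = 2.599×10^7 s.
Converting: 2.599×10^7 s ÷ 86400 s/day = 301 days.

t = 301 days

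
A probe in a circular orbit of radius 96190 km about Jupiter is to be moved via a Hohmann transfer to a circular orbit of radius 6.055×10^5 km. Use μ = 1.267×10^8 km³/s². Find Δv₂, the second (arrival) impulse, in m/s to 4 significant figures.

Transfer-ellipse semi-major axis a_t = (r₁ + r₂)/2 = (96190 + 6.055×10^5)/2 = 3.50845×10^5 km.
On the circular orbit at r = 6.055×10^5 km, v_c = √(μ/r) = 14.465 km/s.
Transfer-orbit speed at the same r (vis-viva, a = a_t): v_t = √[μ(2/r − 1/a_t)] = 7.5742 km/s.
Δv₂ = |v_t − v_c| = |7.5742 − 14.465| = 6.891 km/s.

Δv₂ = 6891 m/s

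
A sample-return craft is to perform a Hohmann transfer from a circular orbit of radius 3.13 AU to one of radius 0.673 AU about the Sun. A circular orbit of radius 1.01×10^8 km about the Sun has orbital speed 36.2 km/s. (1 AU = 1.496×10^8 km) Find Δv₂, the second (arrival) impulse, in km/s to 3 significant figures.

Δv₂ = 10.3 km/s

From the circular-orbit relation v² = μ/r at r = 1.01×10^8 km: μ = v²r = (36.2)² × 1.01×10^8 = 1.32354×10^11 km³/s².
In km: r₁ = 3.13 × 1.496×10^8 = 4.68248×10^8 km; r₂ = 0.673 × 1.496×10^8 = 1.006808×10^8 km.
Transfer-ellipse semi-major axis a_t = (r₁ + r₂)/2 = (4.68248×10^8 + 1.006808×10^8)/2 = 2.844644×10^8 km.
Circular speed at r = 1.006808×10^8 km: v_c = √(μ/r) = 36.26 km/s.
Transfer-orbit speed at the same r (vis-viva, a = a_t): v_t = √[μ(2/r − 1/a_t)] = 46.52 km/s.
Δv₂ = |v_t − v_c| = |46.52 − 36.26| = 10.26 km/s.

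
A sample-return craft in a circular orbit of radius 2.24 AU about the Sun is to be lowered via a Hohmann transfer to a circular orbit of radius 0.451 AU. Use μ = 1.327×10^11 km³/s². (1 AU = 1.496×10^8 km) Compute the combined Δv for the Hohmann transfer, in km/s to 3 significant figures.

Δv = 21.3 km/s

In km: r₁ = 2.24 × 1.496×10^8 = 3.35104×10^8 km; r₂ = 0.451 × 1.496×10^8 = 6.74696×10^7 km.
The Hohmann ellipse has a_t = (r₁ + r₂)/2 = 2.012868×10^8 km.
At r₁ the circular-orbit speed is v₁ = √(μ/r₁) = 19.900 km/s.
On the transfer ellipse at r₁, vis-viva equation gives v_a = √[μ(2/r₁ − 1/a_t)] = 11.521 km/s.
First burn Δv₁ = |v_a − v₁| = 8.379 km/s.
At r₂, v₂ = √(μ/r₂) = 44.35 km/s.
Transfer-orbit speed at r₂: v_p = √[μ(2/r₂ − 1/a_t)] = 57.22 km/s.
Second burn Δv₂ = |v₂ − v_p| = 12.87 km/s.
Δv = Δv₁ + Δv₂ = 8.379 + 12.87 = 21.25 km/s.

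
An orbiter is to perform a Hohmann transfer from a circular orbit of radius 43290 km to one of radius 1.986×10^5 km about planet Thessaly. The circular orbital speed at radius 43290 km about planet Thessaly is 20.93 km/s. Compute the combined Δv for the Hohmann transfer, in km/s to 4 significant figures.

From the circular-orbit relation v² = μ/r at r = 43290 km: μ = v²r = (20.93)² × 43290 = 1.89638×10^7 km³/s².
The Hohmann ellipse has a_t = (r₁ + r₂)/2 = 1.20945×10^5 km.
At r₁ the circular-orbit speed is v₁ = √(μ/r₁) = 20.93 km/s.
Transfer-orbit speed at r₁ (v² = μ(2/r − 1/a)): v_p = √[μ(2/r₁ − 1/a_t)] = 26.82 km/s.
First burn Δv₁ = |v_p − v₁| = 5.890 km/s.
Circular speed at r₂: v₂ = √(μ/r₂) = 9.772 km/s.
Transfer-orbit speed at r₂: v_a = √[μ(2/r₂ − 1/a_t)] = 5.846 km/s.
Second burn Δv₂ = |v₂ − v_a| = 3.926 km/s.
Total Δv = Δv₁ + Δv₂ = 9.816 km/s.

Δv = 9.816 km/s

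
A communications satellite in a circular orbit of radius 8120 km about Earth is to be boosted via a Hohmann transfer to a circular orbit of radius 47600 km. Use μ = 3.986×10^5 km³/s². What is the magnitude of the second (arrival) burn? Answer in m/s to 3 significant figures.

Δv₂ = 1330 m/s

Transfer-ellipse semi-major axis a_t = (r₁ + r₂)/2 = (8120 + 47600)/2 = 27860 km.
On the circular orbit at r = 47600 km, v_c = √(μ/r) = 2.894 km/s.
Vis-viva on the transfer ellipse at r = 47600 km gives v_t = √[μ(2/r − 1/a_t)] = 1.562 km/s.
Δv₂ = |v_t − v_c| = |1.562 − 2.894| = 1.332 km/s.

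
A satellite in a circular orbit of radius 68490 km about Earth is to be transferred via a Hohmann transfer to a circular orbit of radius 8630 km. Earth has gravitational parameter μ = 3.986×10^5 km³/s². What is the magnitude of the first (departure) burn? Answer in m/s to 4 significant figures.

Δv₁ = 1271 m/s

Transfer-ellipse semi-major axis a_t = (r₁ + r₂)/2 = (68490 + 8630)/2 = 38560 km.
On the circular orbit at r = 68490 km, v_c = √(μ/r) = 2.412 km/s.
Vis-viva on the transfer ellipse at r = 68490 km gives v_t = √[μ(2/r − 1/a_t)] = 1.141 km/s.
Δv₁ = |v_t − v_c| = |1.141 − 2.412| = 1.271 km/s.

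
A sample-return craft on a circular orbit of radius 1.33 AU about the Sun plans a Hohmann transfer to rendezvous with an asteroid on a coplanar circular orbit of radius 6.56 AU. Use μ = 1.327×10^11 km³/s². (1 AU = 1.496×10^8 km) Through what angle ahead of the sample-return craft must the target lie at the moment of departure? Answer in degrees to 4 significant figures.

In km: r₁ = 1.33 × 1.496×10^8 = 1.98968×10^8 km; r₂ = 6.56 × 1.496×10^8 = 9.81376×10^8 km.
The Hohmann ellipse has a_t = (r₁ + r₂)/2 = 5.90172×10^8 km.
Transfer time t = π√(a_t³/μ) = 1.236×10^8 s.
The target's mean motion on its circular orbit is ω₂ = √(μ/r₂³) = 1.185×10^-8 rad/s.
Angle swept by the target during transfer: ω₂·t = 1.465 rad = 83.94°.
The sample-return craft traverses 180° on the transfer ellipse, so the target must lead by 180° − 83.94° = 96.06°.

φ = 96.06°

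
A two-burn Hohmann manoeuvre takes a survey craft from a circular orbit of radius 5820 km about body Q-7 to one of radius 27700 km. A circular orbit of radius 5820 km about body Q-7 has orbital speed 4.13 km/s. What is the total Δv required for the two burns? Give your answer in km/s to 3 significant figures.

From the circular-orbit relation v² = μ/r at r = 5820 km: μ = v²r = (4.13)² × 5820 = 99271.2 km³/s².
Semi-major axis of the transfer orbit: a_t = (5820 + 27700)/2 = 16760 km.
Circular speed at r₁: v₁ = √(μ/r₁) = √(99271.2/5820) = 4.1300 km/s.
On the transfer ellipse at r₁, v² = μ(2/r − 1/a) gives v_p = √[μ(2/r₁ − 1/a_t)] = 5.3095 km/s.
First burn Δv₁ = |v_p − v₁| = 1.1795 km/s.
Circular speed at r₂: v₂ = √(μ/r₂) = 1.89309 km/s.
Transfer-orbit speed at r₂: v_a = √[μ(2/r₂ − 1/a_t)] = 1.11557 km/s.
Second burn Δv₂ = |v₂ − v_a| = 0.77752 km/s.
Δv = Δv₁ + Δv₂ = 1.1795 + 0.77752 = 1.957 km/s.

Δv = 1.96 km/s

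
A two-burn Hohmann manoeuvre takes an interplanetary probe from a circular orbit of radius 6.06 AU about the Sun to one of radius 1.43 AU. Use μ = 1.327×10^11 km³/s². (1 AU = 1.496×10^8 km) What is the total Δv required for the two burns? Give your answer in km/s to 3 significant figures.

In km: r₁ = 6.06 × 1.496×10^8 = 9.06576×10^8 km; r₂ = 1.43 × 1.496×10^8 = 2.13928×10^8 km.
The Hohmann ellipse has a_t = (r₁ + r₂)/2 = 5.60252×10^8 km.
Circular speed at r₁: v₁ = √(μ/r₁) = √(1.327×10^11/9.06576×10^8) = 12.0986 km/s.
On the transfer ellipse at r₁, vis-viva equation gives v_a = √[μ(2/r₁ − 1/a_t)] = 7.47611 km/s.
First burn Δv₁ = |v_a − v₁| = 4.622 km/s.
At r₂, v₂ = √(μ/r₂) = 24.906 km/s.
Transfer-orbit speed at r₂: v_p = √[μ(2/r₂ − 1/a_t)] = 31.682 km/s.
Second burn Δv₂ = |v₂ − v_p| = 6.776 km/s.
Total Δv = Δv₁ + Δv₂ = 11.40 km/s.

Δv = 11.4 km/s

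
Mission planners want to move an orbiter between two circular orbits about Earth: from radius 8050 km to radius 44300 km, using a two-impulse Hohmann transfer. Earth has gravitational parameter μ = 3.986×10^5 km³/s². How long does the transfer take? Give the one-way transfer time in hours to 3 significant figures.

The Hohmann ellipse has a_t = (r₁ + r₂)/2 = 26175 km.
Half the transfer-orbit period gives t = π√(a_t³/μ) = 21070 s.
Converting: 21070 s ÷ 3600 s/hour = 5.85 hours.

t = 5.85 hours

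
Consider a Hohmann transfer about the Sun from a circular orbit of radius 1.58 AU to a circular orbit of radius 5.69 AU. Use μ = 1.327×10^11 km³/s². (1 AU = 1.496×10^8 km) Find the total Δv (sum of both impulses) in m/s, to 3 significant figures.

In km: r₁ = 1.58 × 1.496×10^8 = 2.36368×10^8 km; r₂ = 5.69 × 1.496×10^8 = 8.51224×10^8 km.
The Hohmann ellipse has a_t = (r₁ + r₂)/2 = 5.43796×10^8 km.
Circular speed at r₁: v₁ = √(μ/r₁) = √(1.327×10^11/2.36368×10^8) = 23.69 km/s.
On the transfer ellipse at r₁, vis-viva gives v_p = √[μ(2/r₁ − 1/a_t)] = 29.64 km/s.
First burn Δv₁ = |v_p − v₁| = 5.950 km/s.
Circular speed at r₂: v₂ = √(μ/r₂) = 12.486 km/s.
Transfer-orbit speed at r₂: v_a = √[μ(2/r₂ − 1/a_t)] = 8.2317 km/s.
Second burn Δv₂ = |v₂ − v_a| = 4.254 km/s.
Δv = Δv₁ + Δv₂ = 5.950 + 4.254 = 10.20 km/s.

Δv = 10200 m/s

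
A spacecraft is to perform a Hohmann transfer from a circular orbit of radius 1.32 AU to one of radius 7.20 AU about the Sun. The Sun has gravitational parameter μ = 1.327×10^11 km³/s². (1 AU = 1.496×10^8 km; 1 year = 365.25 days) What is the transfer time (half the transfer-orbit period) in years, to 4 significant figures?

In km: r₁ = 1.32 × 1.496×10^8 = 1.97472×10^8 km; r₂ = 7.20 × 1.496×10^8 = 1.07712×10^9 km.
Semi-major axis of the transfer orbit: a_t = (1.97472×10^8 + 1.07712×10^9)/2 = 6.37296×10^8 km.
By Kepler's third law the transfer-orbit period is T = 2π√(a_t³/μ), so t = T/2 = 1.3875×10^8 s.
Converting: 1.3875×10^8 s ÷ 3.15576×10^7 s/year (365.25 × 86400) = 4.397 years.

t = 4.397 years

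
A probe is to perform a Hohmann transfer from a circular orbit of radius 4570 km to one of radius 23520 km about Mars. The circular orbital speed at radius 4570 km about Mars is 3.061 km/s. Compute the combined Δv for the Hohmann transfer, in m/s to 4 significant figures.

From the circular-orbit relation v² = μ/r at r = 4570 km: μ = v²r = (3.061)² × 4570 = 42819.6 km³/s².
The Hohmann ellipse has a_t = (r₁ + r₂)/2 = 14045 km.
At r₁ the circular-orbit speed is v₁ = √(μ/r₁) = 3.0610 km/s.
Transfer-orbit speed at r₁ (vis-viva equation): v_p = √[μ(2/r₁ − 1/a_t)] = 3.9611 km/s.
First burn Δv₁ = |v_p − v₁| = 0.9001 km/s.
At r₂, v₂ = √(μ/r₂) = 1.3493 km/s.
Transfer-orbit speed at r₂: v_a = √[μ(2/r₂ − 1/a_t)] = 0.76966 km/s.
Second burn Δv₂ = |v₂ − v_a| = 0.5796 km/s.
Δv = Δv₁ + Δv₂ = 0.9001 + 0.5796 = 1.480 km/s.

Δv = 1480 m/s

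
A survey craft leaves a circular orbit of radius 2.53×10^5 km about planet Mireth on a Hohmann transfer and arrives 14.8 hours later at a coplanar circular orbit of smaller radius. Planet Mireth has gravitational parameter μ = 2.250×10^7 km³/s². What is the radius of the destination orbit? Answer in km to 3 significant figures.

Transfer time t = 14.8 hours = 53280 s, and t = π√(a_t³/μ).
So a_t = (μ t²/π²)^(1/3) = (2.250×10^7 × (53280)² / π²)^(1/3) = 1.8635×10^5 km.
Since a_t = (r₁ + r₂)/2, r₂ = 2a_t − r₁ = 2×1.8635×10^5 − 2.530×10^5 = 1.197×10^5 km.

r₂ = 1.20×10^5 km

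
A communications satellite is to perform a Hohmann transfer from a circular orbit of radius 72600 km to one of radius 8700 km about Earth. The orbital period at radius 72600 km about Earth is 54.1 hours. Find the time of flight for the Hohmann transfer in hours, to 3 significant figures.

t = 11.3 hours

From Kepler's third law T² = 4π²r³/μ at r = 72600 km, T = 54.1 hours = 54.1 × 3600 s = 1.9476×10^5 s: μ = 4π²r³/T² = 3.98263×10^5 km³/s².
Semi-major axis of the transfer orbit: a_t = (72600 + 8700)/2 = 40650 km.
Transfer time t = π√(a_t³/μ) = π√((40650)³ / 3.98263×10^5) = 40800 s.
Converting: 40800 s ÷ 3600 s/hour = 11.3 hours.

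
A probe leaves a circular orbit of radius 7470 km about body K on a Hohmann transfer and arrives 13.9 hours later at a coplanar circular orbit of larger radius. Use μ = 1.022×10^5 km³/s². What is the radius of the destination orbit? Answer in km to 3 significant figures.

r₂ = 51700 km

Transfer time t = 13.9 hours = 50040 s, and t = π√(a_t³/μ).
So a_t = (μ t²/π²)^(1/3) = (1.022×10^5 × (50040)² / π²)^(1/3) = 29598 km.
Since a_t = (r₁ + r₂)/2, r₂ = 2a_t − r₁ = 2×29598 − 7470 = 51726 km.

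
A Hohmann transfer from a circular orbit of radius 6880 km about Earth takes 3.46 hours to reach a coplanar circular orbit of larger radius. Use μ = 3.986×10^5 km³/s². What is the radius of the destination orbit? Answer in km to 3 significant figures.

r₂ = 30000 km

Transfer time t = 3.46 hours = 12456 s, and t = π√(a_t³/μ).
So a_t = (μ t²/π²)^(1/3) = (3.986×10^5 × (12456)² / π²)^(1/3) = 18436 km.
Since a_t = (r₁ + r₂)/2, r₂ = 2a_t − r₁ = 2×18436 − 6880 = 29992 km.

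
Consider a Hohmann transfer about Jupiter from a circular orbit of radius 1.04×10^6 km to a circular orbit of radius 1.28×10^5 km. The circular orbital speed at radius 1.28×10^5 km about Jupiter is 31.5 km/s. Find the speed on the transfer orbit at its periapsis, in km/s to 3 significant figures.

v = 42.0 km/s

From the circular-orbit relation v² = μ/r at r = 1.28×10^5 km: μ = v²r = (31.5)² × 1.28×10^5 = 1.27008×10^8 km³/s².
Transfer-ellipse semi-major axis a_t = (r₁ + r₂)/2 = (1.040×10^6 + 1.280×10^5)/2 = 5.840×10^5 km.
At periapsis, r = 1.280×10^5 km.
From the vis-viva equation, v = √[μ(2/r − 1/a_t)] = 42.04 km/s.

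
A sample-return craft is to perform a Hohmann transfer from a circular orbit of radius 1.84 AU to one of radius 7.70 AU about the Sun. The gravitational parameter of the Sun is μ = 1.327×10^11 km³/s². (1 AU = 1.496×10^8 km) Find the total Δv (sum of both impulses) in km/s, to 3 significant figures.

In km: r₁ = 1.84 × 1.496×10^8 = 2.75264×10^8 km; r₂ = 7.70 × 1.496×10^8 = 1.15192×10^9 km.
Semi-major axis of the transfer orbit: a_t = (2.75264×10^8 + 1.15192×10^9)/2 = 7.13592×10^8 km.
At r₁ the circular-orbit speed is v₁ = √(μ/r₁) = 21.96 km/s.
On the transfer ellipse at r₁, vis-viva gives v_p = √[μ(2/r₁ − 1/a_t)] = 27.90 km/s.
First burn Δv₁ = |v_p − v₁| = 5.940 km/s.
Circular speed at r₂: v₂ = √(μ/r₂) = 10.733 km/s.
Transfer-orbit speed at r₂: v_a = √[μ(2/r₂ − 1/a_t)] = 6.6661 km/s.
Second burn Δv₂ = |v₂ − v_a| = 4.067 km/s.
Total Δv = Δv₁ + Δv₂ = 10.01 km/s.

Δv = 10.0 km/s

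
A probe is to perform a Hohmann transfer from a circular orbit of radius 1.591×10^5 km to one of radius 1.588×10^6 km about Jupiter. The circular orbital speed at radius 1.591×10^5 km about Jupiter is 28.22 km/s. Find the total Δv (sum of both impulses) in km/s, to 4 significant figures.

From the circular-orbit relation v² = μ/r at r = 1.591×10^5 km: μ = v²r = (28.22)² × 1.591×10^5 = 1.26702×10^8 km³/s².
Semi-major axis of the transfer orbit: a_t = (1.591×10^5 + 1.588×10^6)/2 = 8.7355×10^5 km.
Circular speed at r₁: v₁ = √(μ/r₁) = √(1.26702×10^8/1.591×10^5) = 28.220 km/s.
On the transfer ellipse at r₁, vis-viva equation gives v_p = √[μ(2/r₁ − 1/a_t)] = 38.049 km/s.
First burn Δv₁ = |v_p − v₁| = 9.829 km/s.
Circular speed at r₂: v₂ = √(μ/r₂) = 8.932 km/s.
Transfer-orbit speed at r₂: v_a = √[μ(2/r₂ − 1/a_t)] = 3.812 km/s.
Second burn Δv₂ = |v₂ − v_a| = 5.120 km/s.
Total Δv = Δv₁ + Δv₂ = 14.95 km/s.

Δv = 14.95 km/s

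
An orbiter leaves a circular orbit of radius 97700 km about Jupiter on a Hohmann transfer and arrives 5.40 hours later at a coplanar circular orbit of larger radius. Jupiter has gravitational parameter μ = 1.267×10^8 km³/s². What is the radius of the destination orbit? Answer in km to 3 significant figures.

Transfer time t = 5.40 hours = 19440 s, and t = π√(a_t³/μ).
So a_t = (μ t²/π²)^(1/3) = (1.267×10^8 × (19440)² / π²)^(1/3) = 1.6929×10^5 km.
Since a_t = (r₁ + r₂)/2, r₂ = 2a_t − r₁ = 2×1.6929×10^5 − 97700 = 2.4088×10^5 km.

r₂ = 2.41×10^5 km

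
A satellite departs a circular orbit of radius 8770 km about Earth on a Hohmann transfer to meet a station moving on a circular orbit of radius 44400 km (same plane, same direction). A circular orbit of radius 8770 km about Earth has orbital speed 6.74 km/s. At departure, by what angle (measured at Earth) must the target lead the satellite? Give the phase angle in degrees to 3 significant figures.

From the circular-orbit relation v² = μ/r at r = 8770 km: μ = v²r = (6.74)² × 8770 = 3.98400×10^5 km³/s².
The Hohmann ellipse has a_t = (r₁ + r₂)/2 = 26585 km.
The half-period of the transfer ellipse is t = π√(a_t³/μ) = 21575 s.
Target angular speed ω₂ = √(μ/r₂³) = 6.7466×10^-5 rad/s.
Angle swept by the target during transfer: ω₂·t = 1.4556 rad = 83.40°.
The satellite traverses 180° on the transfer ellipse, so the target must lead by 180° − 83.40° = 96.6°.

φ = 96.6°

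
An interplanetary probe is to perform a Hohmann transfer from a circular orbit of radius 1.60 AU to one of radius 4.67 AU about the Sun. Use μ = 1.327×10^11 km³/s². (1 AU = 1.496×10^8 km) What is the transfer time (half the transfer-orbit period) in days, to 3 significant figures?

t = 1010 days

In km: r₁ = 1.60 × 1.496×10^8 = 2.3936×10^8 km; r₂ = 4.67 × 1.496×10^8 = 6.98632×10^8 km.
Semi-major axis of the transfer orbit: a_t = (2.3936×10^8 + 6.98632×10^8)/2 = 4.68996×10^8 km.
Half the transfer-orbit period gives t = π√(a_t³/μ) = 8.759×10^7 s.
Converting: 8.759×10^7 s ÷ 86400 s/day = 1010 days.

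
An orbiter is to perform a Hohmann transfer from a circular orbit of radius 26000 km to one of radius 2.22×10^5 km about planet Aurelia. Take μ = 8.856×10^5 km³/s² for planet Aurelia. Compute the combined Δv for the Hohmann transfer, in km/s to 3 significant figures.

The Hohmann ellipse has a_t = (r₁ + r₂)/2 = 1.240×10^5 km.
Circular speed at r₁: v₁ = √(μ/r₁) = √(8.856×10^5/26000) = 5.836 km/s.
On the transfer ellipse at r₁, vis-viva equation gives v_p = √[μ(2/r₁ − 1/a_t)] = 7.809 km/s.
First burn Δv₁ = |v_p − v₁| = 1.973 km/s.
At r₂, v₂ = √(μ/r₂) = 1.9973 km/s.
Transfer-orbit speed at r₂: v_a = √[μ(2/r₂ − 1/a_t)] = 0.91457 km/s.
Second burn Δv₂ = |v₂ − v_a| = 1.083 km/s.
Δv = Δv₁ + Δv₂ = 1.973 + 1.083 = 3.056 km/s.

Δv = 3.06 km/s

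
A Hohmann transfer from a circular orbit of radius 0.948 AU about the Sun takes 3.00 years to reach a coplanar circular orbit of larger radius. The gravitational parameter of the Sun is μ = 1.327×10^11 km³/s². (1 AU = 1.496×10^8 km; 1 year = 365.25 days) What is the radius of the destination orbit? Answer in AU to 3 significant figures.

In km: r₁ = 0.948 × 1.496×10^8 = 1.418208×10^8 km.
Transfer time t = 3.00 years × 365.25 × 86400 s = 9.46728×10^7 s, and t = π√(a_t³/μ).
So a_t = (μ t²/π²)^(1/3) = (1.327×10^11 × (9.46728×10^7)² / π²)^(1/3) = 4.9394×10^8 km.
Since a_t = (r₁ + r₂)/2, r₂ = 2a_t − r₁ = 2×4.9394×10^8 − 1.418208×10^8 = 8.460592×10^8 km.
In AU: r₂ = 8.460592×10^8 / 1.496×10^8 = 5.66 AU.

r₂ = 5.66 AU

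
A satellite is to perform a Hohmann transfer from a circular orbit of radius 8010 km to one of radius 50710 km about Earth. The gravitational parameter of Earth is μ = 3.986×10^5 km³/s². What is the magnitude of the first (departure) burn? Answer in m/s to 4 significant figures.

Δv₁ = 2217 m/s

The Hohmann ellipse has a_t = (r₁ + r₂)/2 = 29360 km.
Circular speed at r = 8010 km: v_c = √(μ/r) = 7.054 km/s.
Vis-viva on the transfer ellipse at r = 8010 km gives v_t = √[μ(2/r − 1/a_t)] = 9.271 km/s.
Δv₁ = |v_t − v_c| = |9.271 − 7.054| = 2.217 km/s.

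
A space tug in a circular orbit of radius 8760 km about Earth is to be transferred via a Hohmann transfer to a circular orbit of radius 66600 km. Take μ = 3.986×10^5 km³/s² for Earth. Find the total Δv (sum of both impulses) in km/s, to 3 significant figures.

Semi-major axis of the transfer orbit: a_t = (8760 + 66600)/2 = 37680 km.
At r₁ the circular-orbit speed is v₁ = √(μ/r₁) = 6.74554 km/s.
Transfer-orbit speed at r₁ (vis-viva equation): v_p = √[μ(2/r₁ − 1/a_t)] = 8.96805 km/s.
First burn Δv₁ = |v_p − v₁| = 2.2225 km/s.
At r₂, v₂ = √(μ/r₂) = 2.4464 km/s.
Transfer-orbit speed at r₂: v_a = √[μ(2/r₂ − 1/a_t)] = 1.1796 km/s.
Second burn Δv₂ = |v₂ − v_a| = 1.2668 km/s.
Δv = Δv₁ + Δv₂ = 2.2225 + 1.2668 = 3.489 km/s.

Δv = 3.49 km/s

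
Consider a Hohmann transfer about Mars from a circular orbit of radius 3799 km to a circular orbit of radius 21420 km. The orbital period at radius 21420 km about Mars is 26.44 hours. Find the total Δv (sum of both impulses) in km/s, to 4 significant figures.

Δv = 1.656 km/s

From Kepler's third law T² = 4π²r³/μ at r = 21420 km, T = 26.44 hours = 26.44 × 3600 s = 95184 s: μ = 4π²r³/T² = 42824.3 km³/s².
Transfer-ellipse semi-major axis a_t = (r₁ + r₂)/2 = (3799 + 21420)/2 = 12609.5 km.
At r₁ the circular-orbit speed is v₁ = √(μ/r₁) = 3.3575 km/s.
Transfer-orbit speed at r₁ (v² = μ(2/r − 1/a)): v_p = √[μ(2/r₁ − 1/a_t)] = 4.3759 km/s.
First burn Δv₁ = |v_p − v₁| = 1.018 km/s.
Circular speed at r₂: v₂ = √(μ/r₂) = 1.41395 km/s.
Transfer-orbit speed at r₂: v_a = √[μ(2/r₂ − 1/a_t)] = 0.776106 km/s.
Second burn Δv₂ = |v₂ − v_a| = 0.6378 km/s.
Total Δv = Δv₁ + Δv₂ = 1.656 km/s.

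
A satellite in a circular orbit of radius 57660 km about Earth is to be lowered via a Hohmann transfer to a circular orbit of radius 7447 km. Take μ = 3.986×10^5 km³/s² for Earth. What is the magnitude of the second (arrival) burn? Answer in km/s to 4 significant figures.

Δv₂ = 2.421 km/s

The Hohmann ellipse has a_t = (r₁ + r₂)/2 = 32553.5 km.
Circular speed at r = 7447 km: v_c = √(μ/r) = 7.316 km/s.
Transfer-orbit speed at the same r (vis-viva, a = a_t): v_t = √[μ(2/r − 1/a_t)] = 9.737 km/s.
Δv₂ = |v_t − v_c| = |9.737 − 7.316| = 2.421 km/s.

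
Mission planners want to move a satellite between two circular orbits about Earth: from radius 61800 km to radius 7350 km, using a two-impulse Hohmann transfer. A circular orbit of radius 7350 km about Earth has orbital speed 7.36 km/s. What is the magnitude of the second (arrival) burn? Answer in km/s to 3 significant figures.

From the circular-orbit relation v² = μ/r at r = 7350 km: μ = v²r = (7.36)² × 7350 = 3.98147×10^5 km³/s².
Transfer-ellipse semi-major axis a_t = (r₁ + r₂)/2 = (61800 + 7350)/2 = 34575 km.
Circular speed at r = 7350 km: v_c = √(μ/r) = 7.360 km/s.
Vis-viva on the transfer ellipse at r = 7350 km gives v_t = √[μ(2/r − 1/a_t)] = 9.840 km/s.
Δv₂ = |v_t − v_c| = |9.840 − 7.360| = 2.480 km/s.

Δv₂ = 2.48 km/s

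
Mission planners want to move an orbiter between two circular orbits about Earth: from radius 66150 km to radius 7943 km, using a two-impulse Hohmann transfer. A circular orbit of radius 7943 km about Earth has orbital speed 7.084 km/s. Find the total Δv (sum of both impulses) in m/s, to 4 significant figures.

Δv = 3700 m/s

From the circular-orbit relation v² = μ/r at r = 7943 km: μ = v²r = (7.084)² × 7943 = 3.98604×10^5 km³/s².
The Hohmann ellipse has a_t = (r₁ + r₂)/2 = 37046.5 km.
Circular speed at r₁: v₁ = √(μ/r₁) = √(3.98604×10^5/66150) = 2.455 km/s.
On the transfer ellipse at r₁, vis-viva equation gives v_a = √[μ(2/r₁ − 1/a_t)] = 1.137 km/s.
First burn Δv₁ = |v_a − v₁| = 1.318 km/s.
At r₂, v₂ = √(μ/r₂) = 7.084 km/s.
Transfer-orbit speed at r₂: v_p = √[μ(2/r₂ − 1/a_t)] = 9.466 km/s.
Second burn Δv₂ = |v₂ − v_p| = 2.382 km/s.
Δv = Δv₁ + Δv₂ = 1.318 + 2.382 = 3.700 km/s.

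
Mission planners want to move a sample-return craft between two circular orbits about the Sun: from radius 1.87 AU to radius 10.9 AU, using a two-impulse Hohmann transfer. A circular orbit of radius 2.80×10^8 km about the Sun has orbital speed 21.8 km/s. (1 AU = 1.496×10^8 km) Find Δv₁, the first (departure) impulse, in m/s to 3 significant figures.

Δv₁ = 6690 m/s

From the circular-orbit relation v² = μ/r at r = 2.80×10^8 km: μ = v²r = (21.8)² × 2.80×10^8 = 1.33067×10^11 km³/s².
In km: r₁ = 1.87 × 1.496×10^8 = 2.79752×10^8 km; r₂ = 10.9 × 1.496×10^8 = 1.63064×10^9 km.
Transfer-ellipse semi-major axis a_t = (r₁ + r₂)/2 = (2.79752×10^8 + 1.63064×10^9)/2 = 9.55196×10^8 km.
On the circular orbit at r = 2.79752×10^8 km, v_c = √(μ/r) = 21.810 km/s.
Vis-viva on the transfer ellipse at r = 2.79752×10^8 km gives v_t = √[μ(2/r − 1/a_t)] = 28.496 km/s.
Δv₁ = |v_t − v_c| = |28.496 − 21.810| = 6.686 km/s.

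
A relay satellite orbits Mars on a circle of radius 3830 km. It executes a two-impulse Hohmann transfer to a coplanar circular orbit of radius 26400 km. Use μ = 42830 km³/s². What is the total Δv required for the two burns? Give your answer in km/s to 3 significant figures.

Δv = 1.71 km/s

The Hohmann ellipse has a_t = (r₁ + r₂)/2 = 15115 km.
Circular speed at r₁: v₁ = √(μ/r₁) = √(42830/3830) = 3.344 km/s.
Transfer-orbit speed at r₁ (vis-viva): v_p = √[μ(2/r₁ − 1/a_t)] = 4.419 km/s.
First burn Δv₁ = |v_p − v₁| = 1.075 km/s.
Circular speed at r₂: v₂ = √(μ/r₂) = 1.273714 km/s.
Transfer-orbit speed at r₂: v_a = √[μ(2/r₂ − 1/a_t)] = 0.6411614 km/s.
Second burn Δv₂ = |v₂ − v_a| = 0.6326 km/s.
Δv = Δv₁ + Δv₂ = 1.075 + 0.6326 = 1.708 km/s.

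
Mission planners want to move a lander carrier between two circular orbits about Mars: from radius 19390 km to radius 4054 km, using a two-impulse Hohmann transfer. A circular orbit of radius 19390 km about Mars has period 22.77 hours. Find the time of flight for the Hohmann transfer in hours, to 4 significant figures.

t = 5.351 hours

From Kepler's third law T² = 4π²r³/μ at r = 19390 km, T = 22.77 hours = 22.77 × 3600 s = 81972 s: μ = 4π²r³/T² = 42831.4 km³/s².
Transfer-ellipse semi-major axis a_t = (r₁ + r₂)/2 = (19390 + 4054)/2 = 11722 km.
Transfer time t = π√(a_t³/μ) = π√((11722)³ / 42831.4) = 19265 s.
Converting: 19265 s ÷ 3600 s/hour = 5.351 hours.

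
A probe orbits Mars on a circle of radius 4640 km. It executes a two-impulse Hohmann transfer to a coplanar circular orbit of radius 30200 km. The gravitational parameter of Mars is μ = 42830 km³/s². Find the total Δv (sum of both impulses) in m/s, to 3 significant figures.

The Hohmann ellipse has a_t = (r₁ + r₂)/2 = 17420 km.
Circular speed at r₁: v₁ = √(μ/r₁) = √(42830/4640) = 3.0382 km/s.
Transfer-orbit speed at r₁ (vis-viva): v_p = √[μ(2/r₁ − 1/a_t)] = 4.0003 km/s.
First burn Δv₁ = |v_p − v₁| = 0.9621 km/s.
At r₂, v₂ = √(μ/r₂) = 1.1909 km/s.
Transfer-orbit speed at r₂: v_a = √[μ(2/r₂ − 1/a_t)] = 0.61462 km/s.
Second burn Δv₂ = |v₂ − v_a| = 0.5763 km/s.
Δv = Δv₁ + Δv₂ = 0.9621 + 0.5763 = 1.538 km/s.

Δv = 1540 m/s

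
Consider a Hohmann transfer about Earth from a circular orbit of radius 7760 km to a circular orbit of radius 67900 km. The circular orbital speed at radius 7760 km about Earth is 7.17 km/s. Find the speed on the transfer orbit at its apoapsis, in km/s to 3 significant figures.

From the circular-orbit relation v² = μ/r at r = 7760 km: μ = v²r = (7.17)² × 7760 = 3.98933×10^5 km³/s².
Semi-major axis of the transfer orbit: a_t = (7760 + 67900)/2 = 37830 km.
The apoapsis of the transfer ellipse is at r = 67900 km.
Vis-viva: v = √[μ(2/r − 1/a_t)] = √[3.98933×10^5 × (2/67900 − 1/37830)] = 1.098 km/s.

v = 1.10 km/s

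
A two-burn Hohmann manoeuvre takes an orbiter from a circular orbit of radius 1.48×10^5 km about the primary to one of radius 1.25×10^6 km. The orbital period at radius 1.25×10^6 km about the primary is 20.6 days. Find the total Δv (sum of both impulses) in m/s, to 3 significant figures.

From Kepler's third law T² = 4π²r³/μ at r = 1.25×10^6 km, T = 20.6 days = 20.6 × 86400 s = 1.77984×10^6 s: μ = 4π²r³/T² = 2.43404×10^7 km³/s².
Transfer-ellipse semi-major axis a_t = (r₁ + r₂)/2 = (1.480×10^5 + 1.250×10^6)/2 = 6.990×10^5 km.
At r₁ the circular-orbit speed is v₁ = √(μ/r₁) = 12.824 km/s.
Transfer-orbit speed at r₁ (vis-viva equation): v_p = √[μ(2/r₁ − 1/a_t)] = 17.149 km/s.
First burn Δv₁ = |v_p − v₁| = 4.325 km/s.
At r₂, v₂ = √(μ/r₂) = 4.4127 km/s.
Transfer-orbit speed at r₂: v_a = √[μ(2/r₂ − 1/a_t)] = 2.0305 km/s.
Second burn Δv₂ = |v₂ − v_a| = 2.382 km/s.
Total Δv = Δv₁ + Δv₂ = 6.707 km/s.

Δv = 6710 m/s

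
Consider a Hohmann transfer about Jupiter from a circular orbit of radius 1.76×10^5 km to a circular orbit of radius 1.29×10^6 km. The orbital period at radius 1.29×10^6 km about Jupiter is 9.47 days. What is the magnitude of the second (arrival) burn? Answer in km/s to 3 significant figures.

Δv₂ = 5.05 km/s

From Kepler's third law T² = 4π²r³/μ at r = 1.29×10^6 km, T = 9.47 days = 9.47 × 86400 s = 8.18208×10^5 s: μ = 4π²r³/T² = 1.26591×10^8 km³/s².
Semi-major axis of the transfer orbit: a_t = (1.760×10^5 + 1.290×10^6)/2 = 7.330×10^5 km.
Circular speed at r = 1.290×10^6 km: v_c = √(μ/r) = 9.906 km/s.
Vis-viva on the transfer ellipse at r = 1.290×10^6 km gives v_t = √[μ(2/r − 1/a_t)] = 4.854 km/s.
Δv₂ = |v_t − v_c| = |4.854 − 9.906| = 5.052 km/s.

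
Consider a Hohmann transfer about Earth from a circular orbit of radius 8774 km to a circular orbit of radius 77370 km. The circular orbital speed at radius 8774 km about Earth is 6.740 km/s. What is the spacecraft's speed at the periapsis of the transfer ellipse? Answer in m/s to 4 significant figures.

v = 9033 m/s

From the circular-orbit relation v² = μ/r at r = 8774 km: μ = v²r = (6.740)² × 8774 = 3.98582×10^5 km³/s².
The Hohmann ellipse has a_t = (r₁ + r₂)/2 = 43072 km.
At periapsis, r = 8774 km.
Applying v² = μ(2/r − 1/a_t): v = 9.033 km/s.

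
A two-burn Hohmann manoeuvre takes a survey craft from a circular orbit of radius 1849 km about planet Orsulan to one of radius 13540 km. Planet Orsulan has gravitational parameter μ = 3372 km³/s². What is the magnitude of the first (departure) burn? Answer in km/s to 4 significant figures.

Δv₁ = 0.4410 km/s

Transfer-ellipse semi-major axis a_t = (r₁ + r₂)/2 = (1849 + 13540)/2 = 7694.5 km.
On the circular orbit at r = 1849 km, v_c = √(μ/r) = 1.350 km/s.
Transfer-orbit speed at the same r (vis-viva, a = a_t): v_t = √[μ(2/r − 1/a_t)] = 1.791 km/s.
Δv₁ = |v_t − v_c| = |1.791 − 1.350| = 0.4410 km/s.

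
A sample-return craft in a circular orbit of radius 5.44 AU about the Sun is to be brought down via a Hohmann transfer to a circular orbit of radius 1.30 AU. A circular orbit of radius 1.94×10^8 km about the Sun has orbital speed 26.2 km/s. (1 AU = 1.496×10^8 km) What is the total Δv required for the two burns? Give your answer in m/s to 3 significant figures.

Δv = 11900 m/s

From the circular-orbit relation v² = μ/r at r = 1.94×10^8 km: μ = v²r = (26.2)² × 1.94×10^8 = 1.33169×10^11 km³/s².
In km: r₁ = 5.44 × 1.496×10^8 = 8.13824×10^8 km; r₂ = 1.30 × 1.496×10^8 = 1.9448×10^8 km.
The Hohmann ellipse has a_t = (r₁ + r₂)/2 = 5.04152×10^8 km.
At r₁ the circular-orbit speed is v₁ = √(μ/r₁) = 12.792 km/s.
Transfer-orbit speed at r₁ (vis-viva equation): v_a = √[μ(2/r₁ − 1/a_t)] = 7.9450 km/s.
First burn Δv₁ = |v_a − v₁| = 4.847 km/s.
Circular speed at r₂: v₂ = √(μ/r₂) = 26.168 km/s.
Transfer-orbit speed at r₂: v_p = √[μ(2/r₂ − 1/a_t)] = 33.247 km/s.
Second burn Δv₂ = |v₂ − v_p| = 7.079 km/s.
Total Δv = Δv₁ + Δv₂ = 11.93 km/s.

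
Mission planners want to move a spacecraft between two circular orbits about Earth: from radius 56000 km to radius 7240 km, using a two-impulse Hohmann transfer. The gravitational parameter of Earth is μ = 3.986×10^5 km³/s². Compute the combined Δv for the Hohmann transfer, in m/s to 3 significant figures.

Δv = 3850 m/s

The Hohmann ellipse has a_t = (r₁ + r₂)/2 = 31620 km.
At r₁ the circular-orbit speed is v₁ = √(μ/r₁) = 2.668 km/s.
Transfer-orbit speed at r₁ (vis-viva): v_a = √[μ(2/r₁ − 1/a_t)] = 1.277 km/s.
First burn Δv₁ = |v_a − v₁| = 1.391 km/s.
At r₂, v₂ = √(μ/r₂) = 7.41992 km/s.
Transfer-orbit speed at r₂: v_p = √[μ(2/r₂ − 1/a_t)] = 9.87444 km/s.
Second burn Δv₂ = |v₂ − v_p| = 2.455 km/s.
Δv = Δv₁ + Δv₂ = 1.391 + 2.455 = 3.846 km/s.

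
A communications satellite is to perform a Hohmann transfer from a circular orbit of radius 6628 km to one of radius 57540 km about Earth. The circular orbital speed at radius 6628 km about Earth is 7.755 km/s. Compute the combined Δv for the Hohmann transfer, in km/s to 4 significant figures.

Δv = 4.066 km/s

From the circular-orbit relation v² = μ/r at r = 6628 km: μ = v²r = (7.755)² × 6628 = 3.98608×10^5 km³/s².
The Hohmann ellipse has a_t = (r₁ + r₂)/2 = 32084 km.
At r₁ the circular-orbit speed is v₁ = √(μ/r₁) = 7.7550 km/s.
Transfer-orbit speed at r₁ (v² = μ(2/r − 1/a)): v_p = √[μ(2/r₁ − 1/a_t)] = 10.385 km/s.
First burn Δv₁ = |v_p − v₁| = 2.630 km/s.
Circular speed at r₂: v₂ = √(μ/r₂) = 2.632 km/s.
Transfer-orbit speed at r₂: v_a = √[μ(2/r₂ − 1/a_t)] = 1.196 km/s.
Second burn Δv₂ = |v₂ − v_a| = 1.436 km/s.
Total Δv = Δv₁ + Δv₂ = 4.066 km/s.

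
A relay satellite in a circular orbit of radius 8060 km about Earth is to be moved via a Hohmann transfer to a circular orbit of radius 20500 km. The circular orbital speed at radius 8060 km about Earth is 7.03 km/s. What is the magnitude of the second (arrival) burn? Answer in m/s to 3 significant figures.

Δv₂ = 1100 m/s

From the circular-orbit relation v² = μ/r at r = 8060 km: μ = v²r = (7.03)² × 8060 = 3.98332×10^5 km³/s².
The Hohmann ellipse has a_t = (r₁ + r₂)/2 = 14280 km.
On the circular orbit at r = 20500 km, v_c = √(μ/r) = 4.408 km/s.
Transfer-orbit speed at the same r (vis-viva, a = a_t): v_t = √[μ(2/r − 1/a_t)] = 3.312 km/s.
Δv₂ = |v_t − v_c| = |3.312 − 4.408| = 1.096 km/s.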